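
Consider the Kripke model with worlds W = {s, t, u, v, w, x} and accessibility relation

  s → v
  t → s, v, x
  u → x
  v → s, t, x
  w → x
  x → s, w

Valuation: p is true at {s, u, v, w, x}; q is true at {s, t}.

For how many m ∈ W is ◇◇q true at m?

5

s: successors {v}; ◇q there: v:T. ✓
t: successors {s, v, x}; ◇q there: s:F, v:T, x:T. ✓
u: successors {x}; ◇q there: x:T. ✓
v: successors {s, t, x}; ◇q there: s:F, t:T, x:T. ✓
w: successors {x}; ◇q there: x:T. ✓
x: successors {s, w}; ◇q there: s:F, w:F. ✗
Satisfying worlds: {s, t, u, v, w}.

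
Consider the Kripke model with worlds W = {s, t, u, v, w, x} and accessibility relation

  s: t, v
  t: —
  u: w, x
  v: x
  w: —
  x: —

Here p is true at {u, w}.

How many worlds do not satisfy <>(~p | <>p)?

s: successors {t, v}; ~p | <>p there: t:T, v:T. ✓
t: no successors, so <>(~p | <>p) fails. ✗
u: successors {w, x}; ~p | <>p there: w:F, x:T. ✓
v: successors {x}; ~p | <>p there: x:T. ✓
w: no successors, so <>(~p | <>p) fails. ✗
x: no successors, so <>(~p | <>p) fails. ✗
Satisfying worlds: {s, u, v}.
So <>(~p | <>p) fails at the other 3 worlds.

3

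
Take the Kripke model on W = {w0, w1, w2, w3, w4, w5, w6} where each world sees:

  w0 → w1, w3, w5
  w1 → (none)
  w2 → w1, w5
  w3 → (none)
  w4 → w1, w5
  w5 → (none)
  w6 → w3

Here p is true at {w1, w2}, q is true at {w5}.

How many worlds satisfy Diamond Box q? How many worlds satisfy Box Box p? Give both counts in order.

4 and 7

For Diamond Box q:
w0: successors {w1, w3, w5}; Box q there: w1:T, w3:T, w5:T. ✓
w1: no successors, so Diamond Box q fails. ✗
w2: successors {w1, w5}; Box q there: w1:T, w5:T. ✓
w3: no successors, so Diamond Box q fails. ✗
w4: successors {w1, w5}; Box q there: w1:T, w5:T. ✓
w5: no successors, so Diamond Box q fails. ✗
w6: successors {w3}; Box q there: w3:T. ✓
— 4 worlds.
For Box Box p:
w0: successors {w1, w3, w5}; Box p there: w1:T, w3:T, w5:T. ✓
w1: no successors, so Box Box p holds vacuously. ✓
w2: successors {w1, w5}; Box p there: w1:T, w5:T. ✓
w3: no successors, so Box Box p holds vacuously. ✓
w4: successors {w1, w5}; Box p there: w1:T, w5:T. ✓
w5: no successors, so Box Box p holds vacuously. ✓
w6: successors {w3}; Box p there: w3:T. ✓
— 7 worlds.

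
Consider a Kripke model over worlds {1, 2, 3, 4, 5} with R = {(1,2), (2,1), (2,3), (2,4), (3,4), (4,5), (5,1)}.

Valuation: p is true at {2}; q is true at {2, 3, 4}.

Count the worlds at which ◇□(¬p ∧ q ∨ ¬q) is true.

1: successors {2}; □(¬p ∧ q ∨ ¬q) there: 2:T. ✓
2: successors {1, 3, 4}; □(¬p ∧ q ∨ ¬q) there: 1:F, 3:T, 4:T. ✓
3: successors {4}; □(¬p ∧ q ∨ ¬q) there: 4:T. ✓
4: successors {5}; □(¬p ∧ q ∨ ¬q) there: 5:T. ✓
5: successors {1}; □(¬p ∧ q ∨ ¬q) there: 1:F. ✗
Satisfying worlds: {1, 2, 3, 4}.

4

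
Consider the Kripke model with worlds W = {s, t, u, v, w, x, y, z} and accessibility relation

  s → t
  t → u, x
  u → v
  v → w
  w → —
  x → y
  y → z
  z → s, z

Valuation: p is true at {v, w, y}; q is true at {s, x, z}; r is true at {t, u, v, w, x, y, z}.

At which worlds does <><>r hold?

{s, t, u, x, y, z}

s: successors {t}; <>r there: t:T. ✓
t: successors {u, x}; <>r there: u:T, x:T. ✓
u: successors {v}; <>r there: v:T. ✓
v: successors {w}; <>r there: w:F. ✗
w: no successors, so <><>r fails. ✗
x: successors {y}; <>r there: y:T. ✓
y: successors {z}; <>r there: z:T. ✓
z: successors {s, z}; <>r there: s:T, z:T. ✓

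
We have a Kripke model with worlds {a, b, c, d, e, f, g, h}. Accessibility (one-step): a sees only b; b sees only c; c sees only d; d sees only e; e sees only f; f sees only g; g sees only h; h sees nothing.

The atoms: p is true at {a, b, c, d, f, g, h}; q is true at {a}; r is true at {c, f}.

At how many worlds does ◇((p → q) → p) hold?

a: successors {b}; (p → q) → p there: b:T. ✓
b: successors {c}; (p → q) → p there: c:T. ✓
c: successors {d}; (p → q) → p there: d:T. ✓
d: successors {e}; (p → q) → p there: e:F. ✗
e: successors {f}; (p → q) → p there: f:T. ✓
f: successors {g}; (p → q) → p there: g:T. ✓
g: successors {h}; (p → q) → p there: h:T. ✓
h: no successors, so ◇((p → q) → p) fails. ✗
Satisfying worlds: {a, b, c, e, f, g}.

6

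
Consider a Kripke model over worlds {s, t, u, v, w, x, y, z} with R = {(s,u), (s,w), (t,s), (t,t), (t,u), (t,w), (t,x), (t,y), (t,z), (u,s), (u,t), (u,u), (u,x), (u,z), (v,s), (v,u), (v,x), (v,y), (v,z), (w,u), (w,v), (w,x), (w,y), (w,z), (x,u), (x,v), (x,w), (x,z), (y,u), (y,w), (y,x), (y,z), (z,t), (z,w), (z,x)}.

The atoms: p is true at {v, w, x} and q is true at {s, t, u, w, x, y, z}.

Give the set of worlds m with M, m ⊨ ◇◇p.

{s, t, u, v, w, x, y, z}

s: successors {u, w}; ◇p there: u:T, w:T. ✓
t: successors {s, t, u, w, x, y, z}; ◇p there: s:T, t:T, u:T, w:T, x:T, y:T, z:T. ✓
u: successors {s, t, u, x, z}; ◇p there: s:T, t:T, u:T, x:T, z:T. ✓
v: successors {s, u, x, y, z}; ◇p there: s:T, u:T, x:T, y:T, z:T. ✓
w: successors {u, v, x, y, z}; ◇p there: u:T, v:T, x:T, y:T, z:T. ✓
x: successors {u, v, w, z}; ◇p there: u:T, v:T, w:T, z:T. ✓
y: successors {u, w, x, z}; ◇p there: u:T, w:T, x:T, z:T. ✓
z: successors {t, w, x}; ◇p there: t:T, w:T, x:T. ✓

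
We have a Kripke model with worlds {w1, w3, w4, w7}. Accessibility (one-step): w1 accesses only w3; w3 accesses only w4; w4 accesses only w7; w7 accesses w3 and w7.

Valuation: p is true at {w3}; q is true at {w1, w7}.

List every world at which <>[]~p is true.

w1: successors {w3}; []~p there: w3:T. ✓
w3: successors {w4}; []~p there: w4:T. ✓
w4: successors {w7}; []~p there: w7:F. ✗
w7: successors {w3, w7}; []~p there: w3:T, w7:F. ✓

{w1, w3, w7}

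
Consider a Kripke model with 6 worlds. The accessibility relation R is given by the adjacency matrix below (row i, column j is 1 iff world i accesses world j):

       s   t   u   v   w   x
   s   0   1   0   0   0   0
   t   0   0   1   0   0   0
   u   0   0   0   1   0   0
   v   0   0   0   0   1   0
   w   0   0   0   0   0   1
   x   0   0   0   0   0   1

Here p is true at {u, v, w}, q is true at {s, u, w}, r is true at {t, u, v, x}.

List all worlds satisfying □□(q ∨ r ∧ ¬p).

{s, u, v, w, x}

s: successors {t}; □(q ∨ r ∧ ¬p) there: t:T. ✓
t: successors {u}; □(q ∨ r ∧ ¬p) there: u:F. ✗
u: successors {v}; □(q ∨ r ∧ ¬p) there: v:T. ✓
v: successors {w}; □(q ∨ r ∧ ¬p) there: w:T. ✓
w: successors {x}; □(q ∨ r ∧ ¬p) there: x:T. ✓
x: successors {x}; □(q ∨ r ∧ ¬p) there: x:T. ✓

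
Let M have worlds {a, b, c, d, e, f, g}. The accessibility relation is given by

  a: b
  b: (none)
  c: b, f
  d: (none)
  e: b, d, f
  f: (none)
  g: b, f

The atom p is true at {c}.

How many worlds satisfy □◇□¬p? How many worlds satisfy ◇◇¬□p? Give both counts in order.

For □◇□¬p:
a: successors {b}; ◇□¬p there: b:F. ✗
b: no successors, so □◇□¬p holds vacuously. ✓
c: successors {b, f}; ◇□¬p there: b:F, f:F. ✗
d: no successors, so □◇□¬p holds vacuously. ✓
e: successors {b, d, f}; ◇□¬p there: b:F, d:F, f:F. ✗
f: no successors, so □◇□¬p holds vacuously. ✓
g: successors {b, f}; ◇□¬p there: b:F, f:F. ✗
— 3 worlds.
For ◇◇¬□p:
a: successors {b}; ◇¬□p there: b:F. ✗
b: no successors, so ◇◇¬□p fails. ✗
c: successors {b, f}; ◇¬□p there: b:F, f:F. ✗
d: no successors, so ◇◇¬□p fails. ✗
e: successors {b, d, f}; ◇¬□p there: b:F, d:F, f:F. ✗
f: no successors, so ◇◇¬□p fails. ✗
g: successors {b, f}; ◇¬□p there: b:F, f:F. ✗
— 0 worlds.

3 and 0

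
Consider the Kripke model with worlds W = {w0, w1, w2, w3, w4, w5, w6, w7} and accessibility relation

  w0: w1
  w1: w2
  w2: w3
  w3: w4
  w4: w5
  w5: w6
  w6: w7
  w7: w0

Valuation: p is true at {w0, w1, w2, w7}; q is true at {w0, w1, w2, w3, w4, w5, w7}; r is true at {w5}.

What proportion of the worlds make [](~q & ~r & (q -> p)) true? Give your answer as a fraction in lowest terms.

1/8

w0: successors {w1}; ~q & ~r & (q -> p) there: w1:F. ✗
w1: successors {w2}; ~q & ~r & (q -> p) there: w2:F. ✗
w2: successors {w3}; ~q & ~r & (q -> p) there: w3:F. ✗
w3: successors {w4}; ~q & ~r & (q -> p) there: w4:F. ✗
w4: successors {w5}; ~q & ~r & (q -> p) there: w5:F. ✗
w5: successors {w6}; ~q & ~r & (q -> p) there: w6:T. ✓
w6: successors {w7}; ~q & ~r & (q -> p) there: w7:F. ✗
w7: successors {w0}; ~q & ~r & (q -> p) there: w0:F. ✗
That's 1 of 8 worlds, so 1/8.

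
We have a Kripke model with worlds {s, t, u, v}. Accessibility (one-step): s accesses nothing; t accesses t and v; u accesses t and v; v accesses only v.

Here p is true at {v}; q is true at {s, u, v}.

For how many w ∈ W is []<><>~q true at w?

s: no successors, so []<><>~q holds vacuously. ✓
t: successors {t, v}; <><>~q there: t:T, v:F. ✗
u: successors {t, v}; <><>~q there: t:T, v:F. ✗
v: successors {v}; <><>~q there: v:F. ✗
Satisfying worlds: {s}.

1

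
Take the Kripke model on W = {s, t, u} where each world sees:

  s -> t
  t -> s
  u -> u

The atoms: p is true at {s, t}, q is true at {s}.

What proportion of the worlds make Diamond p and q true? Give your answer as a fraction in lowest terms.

s: Diamond p is T, q is T. ✓
t: Diamond p is T, q is F. ✗
u: Diamond p is F, q is F. ✗
That's 1 of 3 worlds, so 1/3.

1/3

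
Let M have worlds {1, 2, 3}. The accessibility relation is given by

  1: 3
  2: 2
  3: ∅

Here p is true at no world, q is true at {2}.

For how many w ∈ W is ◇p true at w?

1: successors {3}; p there: 3:F. ✗
2: successors {2}; p there: 2:F. ✗
3: no successors, so ◇p fails. ✗
Satisfying worlds: ∅.

0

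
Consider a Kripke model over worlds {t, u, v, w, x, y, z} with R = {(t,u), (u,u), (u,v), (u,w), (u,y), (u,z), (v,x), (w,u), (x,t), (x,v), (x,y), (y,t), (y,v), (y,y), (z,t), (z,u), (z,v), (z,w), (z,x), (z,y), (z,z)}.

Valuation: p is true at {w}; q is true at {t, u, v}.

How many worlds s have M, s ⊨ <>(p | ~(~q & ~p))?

t: successors {u}; p | ~(~q & ~p) there: u:T. ✓
u: successors {u, v, w, y, z}; p | ~(~q & ~p) there: u:T, v:T, w:T, y:F, z:F. ✓
v: successors {x}; p | ~(~q & ~p) there: x:F. ✗
w: successors {u}; p | ~(~q & ~p) there: u:T. ✓
x: successors {t, v, y}; p | ~(~q & ~p) there: t:T, v:T, y:F. ✓
y: successors {t, v, y}; p | ~(~q & ~p) there: t:T, v:T, y:F. ✓
z: successors {t, u, v, w, x, y, z}; p | ~(~q & ~p) there: t:T, u:T, v:T, w:T, x:F, y:F, z:F. ✓
Satisfying worlds: {t, u, w, x, y, z}.

6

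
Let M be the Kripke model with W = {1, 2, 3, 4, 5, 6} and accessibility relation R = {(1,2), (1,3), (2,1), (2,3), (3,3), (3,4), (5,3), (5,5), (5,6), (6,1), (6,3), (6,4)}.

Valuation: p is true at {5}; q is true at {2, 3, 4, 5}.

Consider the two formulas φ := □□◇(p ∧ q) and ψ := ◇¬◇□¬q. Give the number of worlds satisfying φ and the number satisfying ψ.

For □□◇(p ∧ q):
1: successors {2, 3}; □◇(p ∧ q) there: 2:F, 3:F. ✗
2: successors {1, 3}; □◇(p ∧ q) there: 1:F, 3:F. ✗
3: successors {3, 4}; □◇(p ∧ q) there: 3:F, 4:T. ✗
4: no successors, so □□◇(p ∧ q) holds vacuously. ✓
5: successors {3, 5, 6}; □◇(p ∧ q) there: 3:F, 5:F, 6:F. ✗
6: successors {1, 3, 4}; □◇(p ∧ q) there: 1:F, 3:F, 4:T. ✗
— 1 world.
For ◇¬◇□¬q:
1: successors {2, 3}; ¬◇□¬q there: 2:T, 3:F. ✓
2: successors {1, 3}; ¬◇□¬q there: 1:T, 3:F. ✓
3: successors {3, 4}; ¬◇□¬q there: 3:F, 4:T. ✓
4: no successors, so ◇¬◇□¬q fails. ✗
5: successors {3, 5, 6}; ¬◇□¬q there: 3:F, 5:T, 6:F. ✓
6: successors {1, 3, 4}; ¬◇□¬q there: 1:T, 3:F, 4:T. ✓
— 5 worlds.

1 and 5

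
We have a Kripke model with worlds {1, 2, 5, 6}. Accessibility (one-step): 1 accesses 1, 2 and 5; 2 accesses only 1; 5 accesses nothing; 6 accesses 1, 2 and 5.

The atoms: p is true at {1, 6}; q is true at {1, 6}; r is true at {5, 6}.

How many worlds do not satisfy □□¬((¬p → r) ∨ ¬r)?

3

1: successors {1, 2, 5}; □¬((¬p → r) ∨ ¬r) there: 1:F, 2:F, 5:T. ✗
2: successors {1}; □¬((¬p → r) ∨ ¬r) there: 1:F. ✗
5: no successors, so □□¬((¬p → r) ∨ ¬r) holds vacuously. ✓
6: successors {1, 2, 5}; □¬((¬p → r) ∨ ¬r) there: 1:F, 2:F, 5:T. ✗
Satisfying worlds: {5}.
So □□¬((¬p → r) ∨ ¬r) fails at the other 3 worlds.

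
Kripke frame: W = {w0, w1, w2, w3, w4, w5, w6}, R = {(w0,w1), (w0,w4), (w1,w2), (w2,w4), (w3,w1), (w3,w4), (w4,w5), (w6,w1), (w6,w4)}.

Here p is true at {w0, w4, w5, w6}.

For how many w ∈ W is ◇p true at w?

5

w0: successors {w1, w4}; p there: w1:F, w4:T. ✓
w1: successors {w2}; p there: w2:F. ✗
w2: successors {w4}; p there: w4:T. ✓
w3: successors {w1, w4}; p there: w1:F, w4:T. ✓
w4: successors {w5}; p there: w5:T. ✓
w5: no successors, so ◇p fails. ✗
w6: successors {w1, w4}; p there: w1:F, w4:T. ✓
Satisfying worlds: {w0, w2, w3, w4, w6}.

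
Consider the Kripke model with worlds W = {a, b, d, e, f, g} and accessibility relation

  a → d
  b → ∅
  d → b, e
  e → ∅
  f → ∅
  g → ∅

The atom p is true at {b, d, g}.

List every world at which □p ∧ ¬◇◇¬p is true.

{b, e, f, g}

a: □p is T, ¬◇◇¬p is F. ✗
b: □p is T, ¬◇◇¬p is T. ✓
d: □p is F, ¬◇◇¬p is T. ✗
e: □p is T, ¬◇◇¬p is T. ✓
f: □p is T, ¬◇◇¬p is T. ✓
g: □p is T, ¬◇◇¬p is T. ✓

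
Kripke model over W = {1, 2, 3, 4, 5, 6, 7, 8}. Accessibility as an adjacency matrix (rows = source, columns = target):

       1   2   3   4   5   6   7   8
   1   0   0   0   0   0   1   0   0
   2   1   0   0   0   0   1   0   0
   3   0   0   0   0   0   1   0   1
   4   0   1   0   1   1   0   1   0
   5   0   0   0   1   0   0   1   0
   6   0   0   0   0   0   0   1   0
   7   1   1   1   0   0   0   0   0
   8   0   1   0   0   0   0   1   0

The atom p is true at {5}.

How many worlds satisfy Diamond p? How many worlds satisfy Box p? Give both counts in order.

For Diamond p:
1: successors {6}; p there: 6:F. ✗
2: successors {1, 6}; p there: 1:F, 6:F. ✗
3: successors {6, 8}; p there: 6:F, 8:F. ✗
4: successors {2, 4, 5, 7}; p there: 2:F, 4:F, 5:T, 7:F. ✓
5: successors {4, 7}; p there: 4:F, 7:F. ✗
6: successors {7}; p there: 7:F. ✗
7: successors {1, 2, 3}; p there: 1:F, 2:F, 3:F. ✗
8: successors {2, 7}; p there: 2:F, 7:F. ✗
— 1 world.
For Box p:
1: successors {6}; p there: 6:F. ✗
2: successors {1, 6}; p there: 1:F, 6:F. ✗
3: successors {6, 8}; p there: 6:F, 8:F. ✗
4: successors {2, 4, 5, 7}; p there: 2:F, 4:F, 5:T, 7:F. ✗
5: successors {4, 7}; p there: 4:F, 7:F. ✗
6: successors {7}; p there: 7:F. ✗
7: successors {1, 2, 3}; p there: 1:F, 2:F, 3:F. ✗
8: successors {2, 7}; p there: 2:F, 7:F. ✗
— 0 worlds.

1 and 0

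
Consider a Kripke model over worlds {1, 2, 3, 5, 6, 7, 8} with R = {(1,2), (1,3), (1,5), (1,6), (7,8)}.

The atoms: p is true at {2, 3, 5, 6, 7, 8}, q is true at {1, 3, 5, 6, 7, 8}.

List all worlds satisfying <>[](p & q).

1: successors {2, 3, 5, 6}; [](p & q) there: 2:T, 3:T, 5:T, 6:T. ✓
2: no successors, so <>[](p & q) fails. ✗
3: no successors, so <>[](p & q) fails. ✗
5: no successors, so <>[](p & q) fails. ✗
6: no successors, so <>[](p & q) fails. ✗
7: successors {8}; [](p & q) there: 8:T. ✓
8: no successors, so <>[](p & q) fails. ✗

{1, 7}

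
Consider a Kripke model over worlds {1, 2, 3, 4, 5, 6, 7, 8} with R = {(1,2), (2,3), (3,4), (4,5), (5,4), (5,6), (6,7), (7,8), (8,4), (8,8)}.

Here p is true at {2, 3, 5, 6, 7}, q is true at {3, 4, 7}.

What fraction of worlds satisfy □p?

1: successors {2}; p there: 2:T. ✓
2: successors {3}; p there: 3:T. ✓
3: successors {4}; p there: 4:F. ✗
4: successors {5}; p there: 5:T. ✓
5: successors {4, 6}; p there: 4:F, 6:T. ✗
6: successors {7}; p there: 7:T. ✓
7: successors {8}; p there: 8:F. ✗
8: successors {4, 8}; p there: 4:F, 8:F. ✗
That's 4 of 8 worlds, so 4/8 = 1/2.

1/2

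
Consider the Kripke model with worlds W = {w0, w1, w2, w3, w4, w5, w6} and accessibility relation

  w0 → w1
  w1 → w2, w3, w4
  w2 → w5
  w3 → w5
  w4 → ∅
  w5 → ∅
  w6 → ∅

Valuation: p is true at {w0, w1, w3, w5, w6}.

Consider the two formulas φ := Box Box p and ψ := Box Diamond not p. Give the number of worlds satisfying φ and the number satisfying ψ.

6 and 4

For Box Box p:
w0: successors {w1}; Box p there: w1:F. ✗
w1: successors {w2, w3, w4}; Box p there: w2:T, w3:T, w4:T. ✓
w2: successors {w5}; Box p there: w5:T. ✓
w3: successors {w5}; Box p there: w5:T. ✓
w4: no successors, so Box Box p holds vacuously. ✓
w5: no successors, so Box Box p holds vacuously. ✓
w6: no successors, so Box Box p holds vacuously. ✓
— 6 worlds.
For Box Diamond not p:
w0: successors {w1}; Diamond not p there: w1:T. ✓
w1: successors {w2, w3, w4}; Diamond not p there: w2:F, w3:F, w4:F. ✗
w2: successors {w5}; Diamond not p there: w5:F. ✗
w3: successors {w5}; Diamond not p there: w5:F. ✗
w4: no successors, so Box Diamond not p holds vacuously. ✓
w5: no successors, so Box Diamond not p holds vacuously. ✓
w6: no successors, so Box Diamond not p holds vacuously. ✓
— 4 worlds.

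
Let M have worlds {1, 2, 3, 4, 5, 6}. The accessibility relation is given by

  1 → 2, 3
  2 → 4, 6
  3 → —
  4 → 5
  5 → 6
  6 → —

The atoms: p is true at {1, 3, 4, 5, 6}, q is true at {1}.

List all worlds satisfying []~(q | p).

{3, 6}

1: successors {2, 3}; ~(q | p) there: 2:T, 3:F. ✗
2: successors {4, 6}; ~(q | p) there: 4:F, 6:F. ✗
3: no successors, so []~(q | p) holds vacuously. ✓
4: successors {5}; ~(q | p) there: 5:F. ✗
5: successors {6}; ~(q | p) there: 6:F. ✗
6: no successors, so []~(q | p) holds vacuously. ✓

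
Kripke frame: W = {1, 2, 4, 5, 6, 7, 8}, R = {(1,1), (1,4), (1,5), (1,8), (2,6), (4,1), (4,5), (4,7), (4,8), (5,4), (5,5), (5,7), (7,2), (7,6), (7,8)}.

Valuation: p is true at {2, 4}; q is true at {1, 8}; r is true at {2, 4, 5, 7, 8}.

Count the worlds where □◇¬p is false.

4

1: successors {1, 4, 5, 8}; ◇¬p there: 1:T, 4:T, 5:T, 8:F. ✗
2: successors {6}; ◇¬p there: 6:F. ✗
4: successors {1, 5, 7, 8}; ◇¬p there: 1:T, 5:T, 7:T, 8:F. ✗
5: successors {4, 5, 7}; ◇¬p there: 4:T, 5:T, 7:T. ✓
6: no successors, so □◇¬p holds vacuously. ✓
7: successors {2, 6, 8}; ◇¬p there: 2:T, 6:F, 8:F. ✗
8: no successors, so □◇¬p holds vacuously. ✓
Satisfying worlds: {5, 6, 8}.
So □◇¬p fails at the other 4 worlds.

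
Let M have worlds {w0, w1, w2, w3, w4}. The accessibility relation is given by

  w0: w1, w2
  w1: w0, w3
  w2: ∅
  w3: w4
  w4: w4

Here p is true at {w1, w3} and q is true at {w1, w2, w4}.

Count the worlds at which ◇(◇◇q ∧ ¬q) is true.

w0: successors {w1, w2}; ◇◇q ∧ ¬q there: w1:F, w2:F. ✗
w1: successors {w0, w3}; ◇◇q ∧ ¬q there: w0:F, w3:T. ✓
w2: no successors, so ◇(◇◇q ∧ ¬q) fails. ✗
w3: successors {w4}; ◇◇q ∧ ¬q there: w4:F. ✗
w4: successors {w4}; ◇◇q ∧ ¬q there: w4:F. ✗
Satisfying worlds: {w1}.

1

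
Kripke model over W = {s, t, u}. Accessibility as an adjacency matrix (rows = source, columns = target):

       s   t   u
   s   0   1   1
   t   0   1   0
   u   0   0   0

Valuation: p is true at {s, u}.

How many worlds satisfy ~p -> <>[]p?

s: ~p is F, <>[]p is T. ✓
t: ~p is T, <>[]p is F. ✗
u: ~p is F, <>[]p is F. ✓
Satisfying worlds: {s, u}.

2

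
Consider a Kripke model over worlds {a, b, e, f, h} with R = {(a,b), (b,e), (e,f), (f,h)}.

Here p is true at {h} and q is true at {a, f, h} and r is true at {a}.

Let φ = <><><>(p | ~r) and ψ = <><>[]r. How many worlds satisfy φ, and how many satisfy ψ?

2 and 1

For <><><>(p | ~r):
a: successors {b}; <><>(p | ~r) there: b:T. ✓
b: successors {e}; <><>(p | ~r) there: e:T. ✓
e: successors {f}; <><>(p | ~r) there: f:F. ✗
f: successors {h}; <><>(p | ~r) there: h:F. ✗
h: no successors, so <><><>(p | ~r) fails. ✗
— 2 worlds.
For <><>[]r:
a: successors {b}; <>[]r there: b:F. ✗
b: successors {e}; <>[]r there: e:F. ✗
e: successors {f}; <>[]r there: f:T. ✓
f: successors {h}; <>[]r there: h:F. ✗
h: no successors, so <><>[]r fails. ✗
— 1 world.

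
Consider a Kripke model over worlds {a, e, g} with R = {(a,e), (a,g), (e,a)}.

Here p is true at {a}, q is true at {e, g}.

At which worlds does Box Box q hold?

{e, g}

a: successors {e, g}; Box q there: e:F, g:T. ✗
e: successors {a}; Box q there: a:T. ✓
g: no successors, so Box Box q holds vacuously. ✓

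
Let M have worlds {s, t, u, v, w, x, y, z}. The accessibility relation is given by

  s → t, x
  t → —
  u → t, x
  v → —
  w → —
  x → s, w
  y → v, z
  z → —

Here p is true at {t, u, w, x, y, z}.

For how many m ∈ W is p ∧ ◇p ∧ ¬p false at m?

8

s: p ∧ ◇p is F, ¬p is T. ✗
t: p ∧ ◇p is F, ¬p is F. ✗
u: p ∧ ◇p is T, ¬p is F. ✗
v: p ∧ ◇p is F, ¬p is T. ✗
w: p ∧ ◇p is F, ¬p is F. ✗
x: p ∧ ◇p is T, ¬p is F. ✗
y: p ∧ ◇p is T, ¬p is F. ✗
z: p ∧ ◇p is F, ¬p is F. ✗
Satisfying worlds: ∅.
So p ∧ ◇p ∧ ¬p fails at the other 8 worlds.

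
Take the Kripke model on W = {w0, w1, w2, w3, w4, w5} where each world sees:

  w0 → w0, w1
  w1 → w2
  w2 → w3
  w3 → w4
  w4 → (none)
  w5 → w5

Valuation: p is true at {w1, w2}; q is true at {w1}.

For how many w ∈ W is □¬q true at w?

5

w0: successors {w0, w1}; ¬q there: w0:T, w1:F. ✗
w1: successors {w2}; ¬q there: w2:T. ✓
w2: successors {w3}; ¬q there: w3:T. ✓
w3: successors {w4}; ¬q there: w4:T. ✓
w4: no successors, so □¬q holds vacuously. ✓
w5: successors {w5}; ¬q there: w5:T. ✓
Satisfying worlds: {w1, w2, w3, w4, w5}.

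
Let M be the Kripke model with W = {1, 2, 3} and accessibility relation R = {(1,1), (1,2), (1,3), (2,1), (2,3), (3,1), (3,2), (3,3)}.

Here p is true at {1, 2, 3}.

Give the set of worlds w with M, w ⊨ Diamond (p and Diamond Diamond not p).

1: successors {1, 2, 3}; p and Diamond Diamond not p there: 1:F, 2:F, 3:F. ✗
2: successors {1, 3}; p and Diamond Diamond not p there: 1:F, 3:F. ✗
3: successors {1, 2, 3}; p and Diamond Diamond not p there: 1:F, 2:F, 3:F. ✗

∅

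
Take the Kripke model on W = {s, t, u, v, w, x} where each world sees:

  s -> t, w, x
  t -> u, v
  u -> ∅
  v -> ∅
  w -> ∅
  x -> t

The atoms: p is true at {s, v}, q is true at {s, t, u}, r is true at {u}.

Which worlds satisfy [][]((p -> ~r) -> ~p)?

s: successors {t, w, x}; []((p -> ~r) -> ~p) there: t:F, w:T, x:T. ✗
t: successors {u, v}; []((p -> ~r) -> ~p) there: u:T, v:T. ✓
u: no successors, so [][]((p -> ~r) -> ~p) holds vacuously. ✓
v: no successors, so [][]((p -> ~r) -> ~p) holds vacuously. ✓
w: no successors, so [][]((p -> ~r) -> ~p) holds vacuously. ✓
x: successors {t}; []((p -> ~r) -> ~p) there: t:F. ✗

{t, u, v, w}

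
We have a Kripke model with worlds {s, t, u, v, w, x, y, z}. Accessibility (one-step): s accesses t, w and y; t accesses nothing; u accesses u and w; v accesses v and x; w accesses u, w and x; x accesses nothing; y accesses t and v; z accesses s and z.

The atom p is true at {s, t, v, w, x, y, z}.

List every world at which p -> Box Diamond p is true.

{t, u, x, z}

s: p is T, Box Diamond p is F. ✗
t: p is T, Box Diamond p is T. ✓
u: p is F, Box Diamond p is T. ✓
v: p is T, Box Diamond p is F. ✗
w: p is T, Box Diamond p is F. ✗
x: p is T, Box Diamond p is T. ✓
y: p is T, Box Diamond p is F. ✗
z: p is T, Box Diamond p is T. ✓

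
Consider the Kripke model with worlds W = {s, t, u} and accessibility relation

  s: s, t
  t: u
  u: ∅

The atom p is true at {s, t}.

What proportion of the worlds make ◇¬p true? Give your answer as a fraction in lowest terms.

s: successors {s, t}; ¬p there: s:F, t:F. ✗
t: successors {u}; ¬p there: u:T. ✓
u: no successors, so ◇¬p fails. ✗
That's 1 of 3 worlds, so 1/3.

1/3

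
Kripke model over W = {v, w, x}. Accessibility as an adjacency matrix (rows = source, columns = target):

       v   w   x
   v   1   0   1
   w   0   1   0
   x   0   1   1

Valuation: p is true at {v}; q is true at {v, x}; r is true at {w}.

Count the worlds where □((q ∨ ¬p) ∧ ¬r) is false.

2

v: successors {v, x}; (q ∨ ¬p) ∧ ¬r there: v:T, x:T. ✓
w: successors {w}; (q ∨ ¬p) ∧ ¬r there: w:F. ✗
x: successors {w, x}; (q ∨ ¬p) ∧ ¬r there: w:F, x:T. ✗
Satisfying worlds: {v}.
So □((q ∨ ¬p) ∧ ¬r) fails at the other 2 worlds.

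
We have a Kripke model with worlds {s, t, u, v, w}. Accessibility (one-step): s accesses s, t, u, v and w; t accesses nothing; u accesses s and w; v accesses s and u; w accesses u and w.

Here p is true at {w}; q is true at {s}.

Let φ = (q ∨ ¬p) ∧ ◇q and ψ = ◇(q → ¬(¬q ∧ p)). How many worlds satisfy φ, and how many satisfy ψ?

3 and 4

For (q ∨ ¬p) ∧ ◇q:
s: q ∨ ¬p is T, ◇q is T. ✓
t: q ∨ ¬p is T, ◇q is F. ✗
u: q ∨ ¬p is T, ◇q is T. ✓
v: q ∨ ¬p is T, ◇q is T. ✓
w: q ∨ ¬p is F, ◇q is F. ✗
— 3 worlds.
For ◇(q → ¬(¬q ∧ p)):
s: successors {s, t, u, v, w}; q → ¬(¬q ∧ p) there: s:T, t:T, u:T, v:T, w:T. ✓
t: no successors, so ◇(q → ¬(¬q ∧ p)) fails. ✗
u: successors {s, w}; q → ¬(¬q ∧ p) there: s:T, w:T. ✓
v: successors {s, u}; q → ¬(¬q ∧ p) there: s:T, u:T. ✓
w: successors {u, w}; q → ¬(¬q ∧ p) there: u:T, w:T. ✓
— 4 worlds.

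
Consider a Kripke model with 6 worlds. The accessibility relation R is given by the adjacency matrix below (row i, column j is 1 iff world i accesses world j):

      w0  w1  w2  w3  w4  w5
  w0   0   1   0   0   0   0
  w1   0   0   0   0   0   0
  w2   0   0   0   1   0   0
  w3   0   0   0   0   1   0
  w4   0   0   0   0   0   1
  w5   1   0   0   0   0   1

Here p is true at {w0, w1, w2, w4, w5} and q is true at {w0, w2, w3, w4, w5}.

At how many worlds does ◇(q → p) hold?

w0: successors {w1}; q → p there: w1:T. ✓
w1: no successors, so ◇(q → p) fails. ✗
w2: successors {w3}; q → p there: w3:F. ✗
w3: successors {w4}; q → p there: w4:T. ✓
w4: successors {w5}; q → p there: w5:T. ✓
w5: successors {w0, w5}; q → p there: w0:T, w5:T. ✓
Satisfying worlds: {w0, w3, w4, w5}.

4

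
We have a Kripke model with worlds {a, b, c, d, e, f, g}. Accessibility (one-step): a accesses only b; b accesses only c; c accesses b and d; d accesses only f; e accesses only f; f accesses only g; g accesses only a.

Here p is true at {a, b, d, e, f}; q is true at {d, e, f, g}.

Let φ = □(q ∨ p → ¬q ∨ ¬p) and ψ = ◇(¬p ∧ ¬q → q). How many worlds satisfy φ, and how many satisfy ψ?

For □(q ∨ p → ¬q ∨ ¬p):
a: successors {b}; q ∨ p → ¬q ∨ ¬p there: b:T. ✓
b: successors {c}; q ∨ p → ¬q ∨ ¬p there: c:T. ✓
c: successors {b, d}; q ∨ p → ¬q ∨ ¬p there: b:T, d:F. ✗
d: successors {f}; q ∨ p → ¬q ∨ ¬p there: f:F. ✗
e: successors {f}; q ∨ p → ¬q ∨ ¬p there: f:F. ✗
f: successors {g}; q ∨ p → ¬q ∨ ¬p there: g:T. ✓
g: successors {a}; q ∨ p → ¬q ∨ ¬p there: a:T. ✓
— 4 worlds.
For ◇(¬p ∧ ¬q → q):
a: successors {b}; ¬p ∧ ¬q → q there: b:T. ✓
b: successors {c}; ¬p ∧ ¬q → q there: c:F. ✗
c: successors {b, d}; ¬p ∧ ¬q → q there: b:T, d:T. ✓
d: successors {f}; ¬p ∧ ¬q → q there: f:T. ✓
e: successors {f}; ¬p ∧ ¬q → q there: f:T. ✓
f: successors {g}; ¬p ∧ ¬q → q there: g:T. ✓
g: successors {a}; ¬p ∧ ¬q → q there: a:T. ✓
— 6 worlds.

4 and 6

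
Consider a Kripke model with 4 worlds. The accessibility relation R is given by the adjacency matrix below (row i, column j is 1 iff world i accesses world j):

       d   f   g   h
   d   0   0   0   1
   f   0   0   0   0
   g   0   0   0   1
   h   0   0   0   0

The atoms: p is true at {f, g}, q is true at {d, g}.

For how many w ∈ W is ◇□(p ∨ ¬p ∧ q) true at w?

d: successors {h}; □(p ∨ ¬p ∧ q) there: h:T. ✓
f: no successors, so ◇□(p ∨ ¬p ∧ q) fails. ✗
g: successors {h}; □(p ∨ ¬p ∧ q) there: h:T. ✓
h: no successors, so ◇□(p ∨ ¬p ∧ q) fails. ✗
Satisfying worlds: {d, g}.

2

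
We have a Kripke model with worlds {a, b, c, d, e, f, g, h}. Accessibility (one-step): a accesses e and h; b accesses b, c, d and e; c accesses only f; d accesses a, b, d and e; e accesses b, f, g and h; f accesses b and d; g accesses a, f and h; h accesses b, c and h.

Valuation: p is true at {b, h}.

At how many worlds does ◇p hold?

a: successors {e, h}; p there: e:F, h:T. ✓
b: successors {b, c, d, e}; p there: b:T, c:F, d:F, e:F. ✓
c: successors {f}; p there: f:F. ✗
d: successors {a, b, d, e}; p there: a:F, b:T, d:F, e:F. ✓
e: successors {b, f, g, h}; p there: b:T, f:F, g:F, h:T. ✓
f: successors {b, d}; p there: b:T, d:F. ✓
g: successors {a, f, h}; p there: a:F, f:F, h:T. ✓
h: successors {b, c, h}; p there: b:T, c:F, h:T. ✓
Satisfying worlds: {a, b, d, e, f, g, h}.

7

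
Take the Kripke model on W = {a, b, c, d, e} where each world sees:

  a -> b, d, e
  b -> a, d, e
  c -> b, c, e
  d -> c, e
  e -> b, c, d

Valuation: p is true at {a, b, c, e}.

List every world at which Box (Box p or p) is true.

a: successors {b, d, e}; Box p or p there: b:T, d:T, e:T. ✓
b: successors {a, d, e}; Box p or p there: a:T, d:T, e:T. ✓
c: successors {b, c, e}; Box p or p there: b:T, c:T, e:T. ✓
d: successors {c, e}; Box p or p there: c:T, e:T. ✓
e: successors {b, c, d}; Box p or p there: b:T, c:T, d:T. ✓

{a, b, c, d, e}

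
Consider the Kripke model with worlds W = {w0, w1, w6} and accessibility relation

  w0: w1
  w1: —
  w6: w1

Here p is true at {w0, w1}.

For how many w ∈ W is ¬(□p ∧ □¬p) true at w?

w0: □p ∧ □¬p is F. ✓
w1: □p ∧ □¬p is T. ✗
w6: □p ∧ □¬p is F. ✓
Satisfying worlds: {w0, w6}.

2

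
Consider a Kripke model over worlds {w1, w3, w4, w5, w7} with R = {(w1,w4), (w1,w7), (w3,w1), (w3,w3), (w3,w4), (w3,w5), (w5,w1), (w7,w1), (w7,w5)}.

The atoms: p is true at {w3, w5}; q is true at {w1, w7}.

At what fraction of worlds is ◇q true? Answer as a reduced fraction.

w1: successors {w4, w7}; q there: w4:F, w7:T. ✓
w3: successors {w1, w3, w4, w5}; q there: w1:T, w3:F, w4:F, w5:F. ✓
w4: no successors, so ◇q fails. ✗
w5: successors {w1}; q there: w1:T. ✓
w7: successors {w1, w5}; q there: w1:T, w5:F. ✓
That's 4 of 5 worlds, so 4/5.

4/5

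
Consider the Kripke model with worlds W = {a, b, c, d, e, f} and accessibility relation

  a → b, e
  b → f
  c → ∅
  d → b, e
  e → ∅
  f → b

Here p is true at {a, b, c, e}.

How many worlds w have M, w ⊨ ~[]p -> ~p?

5

a: ~[]p is F, ~p is F. ✓
b: ~[]p is T, ~p is F. ✗
c: ~[]p is F, ~p is F. ✓
d: ~[]p is F, ~p is T. ✓
e: ~[]p is F, ~p is F. ✓
f: ~[]p is F, ~p is T. ✓
Satisfying worlds: {a, c, d, e, f}.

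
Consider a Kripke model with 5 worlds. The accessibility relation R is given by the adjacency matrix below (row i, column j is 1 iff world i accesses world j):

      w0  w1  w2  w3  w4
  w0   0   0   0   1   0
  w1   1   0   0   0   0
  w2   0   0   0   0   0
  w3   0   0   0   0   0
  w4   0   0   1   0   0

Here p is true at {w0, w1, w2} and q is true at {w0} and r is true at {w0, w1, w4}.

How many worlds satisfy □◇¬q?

3

w0: successors {w3}; ◇¬q there: w3:F. ✗
w1: successors {w0}; ◇¬q there: w0:T. ✓
w2: no successors, so □◇¬q holds vacuously. ✓
w3: no successors, so □◇¬q holds vacuously. ✓
w4: successors {w2}; ◇¬q there: w2:F. ✗
Satisfying worlds: {w1, w2, w3}.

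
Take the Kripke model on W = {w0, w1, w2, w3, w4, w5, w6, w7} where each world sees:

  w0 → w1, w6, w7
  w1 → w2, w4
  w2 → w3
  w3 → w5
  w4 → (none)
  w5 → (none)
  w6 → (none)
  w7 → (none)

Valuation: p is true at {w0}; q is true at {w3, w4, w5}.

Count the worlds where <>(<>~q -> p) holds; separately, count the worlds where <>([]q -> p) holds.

4 and 1

For <>(<>~q -> p):
w0: successors {w1, w6, w7}; <>~q -> p there: w1:F, w6:T, w7:T. ✓
w1: successors {w2, w4}; <>~q -> p there: w2:T, w4:T. ✓
w2: successors {w3}; <>~q -> p there: w3:T. ✓
w3: successors {w5}; <>~q -> p there: w5:T. ✓
w4: no successors, so <>(<>~q -> p) fails. ✗
w5: no successors, so <>(<>~q -> p) fails. ✗
w6: no successors, so <>(<>~q -> p) fails. ✗
w7: no successors, so <>(<>~q -> p) fails. ✗
— 4 worlds.
For <>([]q -> p):
w0: successors {w1, w6, w7}; []q -> p there: w1:T, w6:F, w7:F. ✓
w1: successors {w2, w4}; []q -> p there: w2:F, w4:F. ✗
w2: successors {w3}; []q -> p there: w3:F. ✗
w3: successors {w5}; []q -> p there: w5:F. ✗
w4: no successors, so <>([]q -> p) fails. ✗
w5: no successors, so <>([]q -> p) fails. ✗
w6: no successors, so <>([]q -> p) fails. ✗
w7: no successors, so <>([]q -> p) fails. ✗
— 1 world.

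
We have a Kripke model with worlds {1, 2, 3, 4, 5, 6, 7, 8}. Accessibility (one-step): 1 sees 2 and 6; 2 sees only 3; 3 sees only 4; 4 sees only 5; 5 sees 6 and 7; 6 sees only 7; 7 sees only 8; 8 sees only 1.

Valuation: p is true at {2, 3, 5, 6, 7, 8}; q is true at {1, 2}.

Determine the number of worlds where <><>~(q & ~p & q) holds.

7

1: successors {2, 6}; <>~(q & ~p & q) there: 2:T, 6:T. ✓
2: successors {3}; <>~(q & ~p & q) there: 3:T. ✓
3: successors {4}; <>~(q & ~p & q) there: 4:T. ✓
4: successors {5}; <>~(q & ~p & q) there: 5:T. ✓
5: successors {6, 7}; <>~(q & ~p & q) there: 6:T, 7:T. ✓
6: successors {7}; <>~(q & ~p & q) there: 7:T. ✓
7: successors {8}; <>~(q & ~p & q) there: 8:F. ✗
8: successors {1}; <>~(q & ~p & q) there: 1:T. ✓
Satisfying worlds: {1, 2, 3, 4, 5, 6, 8}.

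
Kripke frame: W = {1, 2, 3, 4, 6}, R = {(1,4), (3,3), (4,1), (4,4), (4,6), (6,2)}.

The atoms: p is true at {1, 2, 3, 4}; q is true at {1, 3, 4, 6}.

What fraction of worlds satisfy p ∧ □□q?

3/5

1: p is T, □□q is T. ✓
2: p is T, □□q is T. ✓
3: p is T, □□q is T. ✓
4: p is T, □□q is F. ✗
6: p is F, □□q is T. ✗
That's 3 of 5 worlds, so 3/5.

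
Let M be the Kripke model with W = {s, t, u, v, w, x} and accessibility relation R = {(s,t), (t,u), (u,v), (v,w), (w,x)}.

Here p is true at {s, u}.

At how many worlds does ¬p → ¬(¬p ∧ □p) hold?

4

s: ¬p is F, ¬(¬p ∧ □p) is T. ✓
t: ¬p is T, ¬(¬p ∧ □p) is F. ✗
u: ¬p is F, ¬(¬p ∧ □p) is T. ✓
v: ¬p is T, ¬(¬p ∧ □p) is T. ✓
w: ¬p is T, ¬(¬p ∧ □p) is T. ✓
x: ¬p is T, ¬(¬p ∧ □p) is F. ✗
Satisfying worlds: {s, u, v, w}.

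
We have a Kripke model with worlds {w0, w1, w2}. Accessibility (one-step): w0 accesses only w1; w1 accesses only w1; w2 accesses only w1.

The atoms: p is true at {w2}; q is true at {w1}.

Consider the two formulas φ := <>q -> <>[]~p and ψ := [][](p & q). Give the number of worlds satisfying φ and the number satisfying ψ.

3 and 0

For <>q -> <>[]~p:
w0: <>q is T, <>[]~p is T. ✓
w1: <>q is T, <>[]~p is T. ✓
w2: <>q is T, <>[]~p is T. ✓
— 3 worlds.
For [][](p & q):
w0: successors {w1}; [](p & q) there: w1:F. ✗
w1: successors {w1}; [](p & q) there: w1:F. ✗
w2: successors {w1}; [](p & q) there: w1:F. ✗
— 0 worlds.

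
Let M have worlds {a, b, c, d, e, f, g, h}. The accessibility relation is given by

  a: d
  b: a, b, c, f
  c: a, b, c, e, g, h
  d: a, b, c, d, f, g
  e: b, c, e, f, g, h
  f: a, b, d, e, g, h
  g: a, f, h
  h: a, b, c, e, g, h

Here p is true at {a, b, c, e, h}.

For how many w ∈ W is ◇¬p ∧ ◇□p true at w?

a: ◇¬p is T, ◇□p is F. ✗
b: ◇¬p is T, ◇□p is F. ✗
c: ◇¬p is T, ◇□p is F. ✗
d: ◇¬p is T, ◇□p is F. ✗
e: ◇¬p is T, ◇□p is F. ✗
f: ◇¬p is T, ◇□p is F. ✗
g: ◇¬p is T, ◇□p is F. ✗
h: ◇¬p is T, ◇□p is F. ✗
Satisfying worlds: ∅.

0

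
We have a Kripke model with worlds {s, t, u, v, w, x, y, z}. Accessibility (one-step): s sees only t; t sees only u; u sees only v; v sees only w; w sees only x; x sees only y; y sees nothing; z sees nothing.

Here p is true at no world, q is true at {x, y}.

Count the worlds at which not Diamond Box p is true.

s: Diamond Box p is F. ✓
t: Diamond Box p is F. ✓
u: Diamond Box p is F. ✓
v: Diamond Box p is F. ✓
w: Diamond Box p is F. ✓
x: Diamond Box p is T. ✗
y: Diamond Box p is F. ✓
z: Diamond Box p is F. ✓
Satisfying worlds: {s, t, u, v, w, y, z}.

7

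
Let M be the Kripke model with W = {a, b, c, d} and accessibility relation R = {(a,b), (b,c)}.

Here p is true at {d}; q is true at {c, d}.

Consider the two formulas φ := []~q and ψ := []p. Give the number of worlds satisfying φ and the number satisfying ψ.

For []~q:
a: successors {b}; ~q there: b:T. ✓
b: successors {c}; ~q there: c:F. ✗
c: no successors, so []~q holds vacuously. ✓
d: no successors, so []~q holds vacuously. ✓
— 3 worlds.
For []p:
a: successors {b}; p there: b:F. ✗
b: successors {c}; p there: c:F. ✗
c: no successors, so []p holds vacuously. ✓
d: no successors, so []p holds vacuously. ✓
— 2 worlds.

3 and 2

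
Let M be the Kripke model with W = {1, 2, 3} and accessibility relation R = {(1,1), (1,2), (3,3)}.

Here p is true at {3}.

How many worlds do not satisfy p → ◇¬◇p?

1: p is F, ◇¬◇p is T. ✓
2: p is F, ◇¬◇p is F. ✓
3: p is T, ◇¬◇p is F. ✗
Satisfying worlds: {1, 2}.
So p → ◇¬◇p fails at the other 1 world.

1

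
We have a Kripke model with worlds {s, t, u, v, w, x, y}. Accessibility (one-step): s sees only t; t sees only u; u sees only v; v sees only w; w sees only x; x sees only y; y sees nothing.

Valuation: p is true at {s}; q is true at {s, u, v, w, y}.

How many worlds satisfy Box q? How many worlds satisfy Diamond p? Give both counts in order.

For Box q:
s: successors {t}; q there: t:F. ✗
t: successors {u}; q there: u:T. ✓
u: successors {v}; q there: v:T. ✓
v: successors {w}; q there: w:T. ✓
w: successors {x}; q there: x:F. ✗
x: successors {y}; q there: y:T. ✓
y: no successors, so Box q holds vacuously. ✓
— 5 worlds.
For Diamond p:
s: successors {t}; p there: t:F. ✗
t: successors {u}; p there: u:F. ✗
u: successors {v}; p there: v:F. ✗
v: successors {w}; p there: w:F. ✗
w: successors {x}; p there: x:F. ✗
x: successors {y}; p there: y:F. ✗
y: no successors, so Diamond p fails. ✗
— 0 worlds.

5 and 0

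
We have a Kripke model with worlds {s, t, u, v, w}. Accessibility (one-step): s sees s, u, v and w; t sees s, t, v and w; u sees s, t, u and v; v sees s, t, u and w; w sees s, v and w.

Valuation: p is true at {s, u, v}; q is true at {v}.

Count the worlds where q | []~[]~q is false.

s: q is F, []~[]~q is F. ✗
t: q is F, []~[]~q is F. ✗
u: q is F, []~[]~q is F. ✗
v: q is T, []~[]~q is T. ✓
w: q is F, []~[]~q is F. ✗
Satisfying worlds: {v}.
So q | []~[]~q fails at the other 4 worlds.

4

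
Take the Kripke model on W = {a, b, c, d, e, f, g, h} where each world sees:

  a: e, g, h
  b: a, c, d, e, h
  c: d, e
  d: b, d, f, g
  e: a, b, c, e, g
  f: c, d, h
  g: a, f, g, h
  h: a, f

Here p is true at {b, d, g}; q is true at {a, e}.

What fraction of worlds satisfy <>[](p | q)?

3/8

a: successors {e, g, h}; [](p | q) there: e:F, g:F, h:F. ✗
b: successors {a, c, d, e, h}; [](p | q) there: a:F, c:T, d:F, e:F, h:F. ✓
c: successors {d, e}; [](p | q) there: d:F, e:F. ✗
d: successors {b, d, f, g}; [](p | q) there: b:F, d:F, f:F, g:F. ✗
e: successors {a, b, c, e, g}; [](p | q) there: a:F, b:F, c:T, e:F, g:F. ✓
f: successors {c, d, h}; [](p | q) there: c:T, d:F, h:F. ✓
g: successors {a, f, g, h}; [](p | q) there: a:F, f:F, g:F, h:F. ✗
h: successors {a, f}; [](p | q) there: a:F, f:F. ✗
That's 3 of 8 worlds, so 3/8.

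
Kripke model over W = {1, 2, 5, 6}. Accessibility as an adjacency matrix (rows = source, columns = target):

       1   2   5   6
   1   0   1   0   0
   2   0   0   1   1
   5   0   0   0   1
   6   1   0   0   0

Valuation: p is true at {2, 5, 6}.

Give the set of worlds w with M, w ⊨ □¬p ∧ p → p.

1: □¬p ∧ p is F, p is F. ✓
2: □¬p ∧ p is F, p is T. ✓
5: □¬p ∧ p is F, p is T. ✓
6: □¬p ∧ p is T, p is T. ✓

{1, 2, 5, 6}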